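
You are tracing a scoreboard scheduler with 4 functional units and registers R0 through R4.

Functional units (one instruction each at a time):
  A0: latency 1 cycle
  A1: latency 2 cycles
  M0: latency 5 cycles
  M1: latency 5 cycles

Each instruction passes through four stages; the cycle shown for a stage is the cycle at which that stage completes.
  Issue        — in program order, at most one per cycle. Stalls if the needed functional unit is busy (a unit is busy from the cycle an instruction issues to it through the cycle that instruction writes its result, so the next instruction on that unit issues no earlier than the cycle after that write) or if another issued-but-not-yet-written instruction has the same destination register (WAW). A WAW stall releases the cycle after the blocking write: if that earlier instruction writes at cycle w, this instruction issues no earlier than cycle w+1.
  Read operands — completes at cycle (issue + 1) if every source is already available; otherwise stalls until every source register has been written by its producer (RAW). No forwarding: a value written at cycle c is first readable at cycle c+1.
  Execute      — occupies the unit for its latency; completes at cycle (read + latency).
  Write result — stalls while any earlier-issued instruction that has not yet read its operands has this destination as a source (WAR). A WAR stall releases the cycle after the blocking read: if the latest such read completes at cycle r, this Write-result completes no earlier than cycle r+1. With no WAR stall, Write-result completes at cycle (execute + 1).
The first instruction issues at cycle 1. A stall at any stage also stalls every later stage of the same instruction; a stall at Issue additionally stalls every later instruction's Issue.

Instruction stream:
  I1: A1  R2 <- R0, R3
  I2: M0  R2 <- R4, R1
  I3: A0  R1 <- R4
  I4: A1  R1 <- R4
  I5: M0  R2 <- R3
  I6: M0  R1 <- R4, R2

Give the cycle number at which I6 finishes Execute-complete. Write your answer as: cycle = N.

I1 -> (1, 2, 4, 5)
I2 -> (6, 7, 12, 13)  // WAW R2: wait I1 write@5
I3 -> (7, 8, 9, 10)
I4 -> (11, 12, 14, 15)  // WAW R1: wait I3 write@10
I5 -> (14, 15, 20, 21)  // struct: M0 busy until I2 writes@13
I6 -> (22, 23, 28, 29)  // struct: M0 busy until I5 writes@21

cycle = 28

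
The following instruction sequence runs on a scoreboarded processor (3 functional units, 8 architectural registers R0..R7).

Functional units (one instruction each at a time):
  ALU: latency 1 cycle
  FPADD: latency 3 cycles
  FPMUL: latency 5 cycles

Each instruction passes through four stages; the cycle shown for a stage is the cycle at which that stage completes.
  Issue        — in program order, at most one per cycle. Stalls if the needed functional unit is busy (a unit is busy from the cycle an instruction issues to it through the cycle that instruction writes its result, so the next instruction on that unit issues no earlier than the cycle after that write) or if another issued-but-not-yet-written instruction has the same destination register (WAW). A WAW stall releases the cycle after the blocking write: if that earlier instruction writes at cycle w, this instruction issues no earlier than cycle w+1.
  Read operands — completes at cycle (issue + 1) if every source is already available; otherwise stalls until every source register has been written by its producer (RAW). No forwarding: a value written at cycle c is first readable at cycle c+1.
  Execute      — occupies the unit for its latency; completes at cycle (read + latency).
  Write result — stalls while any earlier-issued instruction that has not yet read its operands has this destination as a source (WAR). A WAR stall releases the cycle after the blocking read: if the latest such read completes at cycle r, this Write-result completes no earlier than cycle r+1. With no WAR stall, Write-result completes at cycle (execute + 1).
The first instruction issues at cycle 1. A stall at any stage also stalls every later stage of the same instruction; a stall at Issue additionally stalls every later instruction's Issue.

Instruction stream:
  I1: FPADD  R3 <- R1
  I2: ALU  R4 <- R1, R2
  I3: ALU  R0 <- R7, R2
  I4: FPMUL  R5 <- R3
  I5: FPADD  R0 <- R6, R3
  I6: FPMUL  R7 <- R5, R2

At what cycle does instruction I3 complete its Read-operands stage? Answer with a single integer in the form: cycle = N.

cycle = 7

  I1 | 1 | 2 | 5 | 6
  I2 | 2 | 3 | 4 | 5
  I3 | 6 | 7 | 8 | 9   struct: ALU busy until I2 writes@5
  I4 | 7 | 8 | 13 | 14
  I5 | 10 | 11 | 14 | 15   WAW R0: wait I3 write@9
  I6 | 15 | 16 | 21 | 22   struct: FPMUL busy until I4 writes@14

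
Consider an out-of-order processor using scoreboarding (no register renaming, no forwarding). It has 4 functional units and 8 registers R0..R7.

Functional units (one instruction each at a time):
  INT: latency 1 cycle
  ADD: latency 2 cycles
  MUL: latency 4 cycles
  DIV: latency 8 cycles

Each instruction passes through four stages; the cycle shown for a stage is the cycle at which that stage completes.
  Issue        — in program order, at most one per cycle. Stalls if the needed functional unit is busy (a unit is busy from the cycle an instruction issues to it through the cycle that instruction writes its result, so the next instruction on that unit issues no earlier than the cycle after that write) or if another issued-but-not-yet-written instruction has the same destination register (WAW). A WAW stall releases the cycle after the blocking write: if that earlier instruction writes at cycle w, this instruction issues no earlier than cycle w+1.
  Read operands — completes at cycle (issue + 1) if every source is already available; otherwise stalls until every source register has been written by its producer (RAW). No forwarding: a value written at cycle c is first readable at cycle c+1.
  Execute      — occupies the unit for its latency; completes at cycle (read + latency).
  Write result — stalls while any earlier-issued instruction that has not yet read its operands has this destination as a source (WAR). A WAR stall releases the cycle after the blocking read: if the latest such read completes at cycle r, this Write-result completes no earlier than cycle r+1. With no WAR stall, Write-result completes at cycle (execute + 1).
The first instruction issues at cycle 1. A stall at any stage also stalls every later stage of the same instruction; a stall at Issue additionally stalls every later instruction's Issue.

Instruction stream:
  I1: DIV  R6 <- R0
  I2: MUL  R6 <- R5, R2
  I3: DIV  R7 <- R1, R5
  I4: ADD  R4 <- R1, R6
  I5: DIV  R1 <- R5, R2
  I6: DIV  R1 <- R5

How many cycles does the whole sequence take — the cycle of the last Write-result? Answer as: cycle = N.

cycle 1: I1→DIV
cycle 2: I1 RO
cycle 10: I1 EX
cycle 11: I1 WR R6
cycle 12: I2→MUL
cycle 13: I2 RO, I3→DIV
cycle 14: I3 RO, I4→ADD
cycle 17: I2 EX
cycle 18: I2 WR R6
cycle 19: I4 RO
cycle 21: I4 EX
cycle 22: I3 EX, I4 WR R4
cycle 23: I3 WR R7
cycle 24: I5→DIV
cycle 25: I5 RO
cycle 33: I5 EX
cycle 34: I5 WR R1
cycle 35: I6→DIV
cycle 36: I6 RO
cycle 44: I6 EX
cycle 45: I6 WR R1

cycle = 45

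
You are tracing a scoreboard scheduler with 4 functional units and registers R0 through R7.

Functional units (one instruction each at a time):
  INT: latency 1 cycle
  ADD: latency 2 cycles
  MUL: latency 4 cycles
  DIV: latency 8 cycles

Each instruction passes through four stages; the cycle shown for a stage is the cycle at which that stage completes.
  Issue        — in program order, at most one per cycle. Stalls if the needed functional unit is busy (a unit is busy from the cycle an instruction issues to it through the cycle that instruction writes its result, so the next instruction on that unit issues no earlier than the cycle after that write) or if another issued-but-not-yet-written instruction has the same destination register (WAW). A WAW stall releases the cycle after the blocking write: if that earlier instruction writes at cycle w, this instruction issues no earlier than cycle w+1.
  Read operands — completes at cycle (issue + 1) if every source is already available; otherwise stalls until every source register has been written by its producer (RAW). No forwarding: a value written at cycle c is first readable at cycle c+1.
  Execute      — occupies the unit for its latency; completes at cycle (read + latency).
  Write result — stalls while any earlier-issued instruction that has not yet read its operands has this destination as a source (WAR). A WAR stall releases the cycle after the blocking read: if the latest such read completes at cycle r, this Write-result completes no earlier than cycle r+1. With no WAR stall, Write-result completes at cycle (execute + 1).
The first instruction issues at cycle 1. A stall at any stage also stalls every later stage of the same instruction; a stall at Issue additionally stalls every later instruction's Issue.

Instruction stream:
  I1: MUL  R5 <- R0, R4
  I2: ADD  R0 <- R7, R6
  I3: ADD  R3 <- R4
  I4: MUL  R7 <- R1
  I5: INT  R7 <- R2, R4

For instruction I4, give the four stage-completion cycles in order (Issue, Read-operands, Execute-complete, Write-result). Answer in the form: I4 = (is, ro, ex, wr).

I4 = (8, 9, 13, 14)

[1] I1 dispatched to MUL
[2] I1 operands ready, I2 dispatched to ADD
[3] I2 operands ready
[5] I2 complete
[6] I1 complete, R0←I2
[7] R5←I1, I3 dispatched to ADD
[8] I3 operands ready, I4 dispatched to MUL
[9] I4 operands ready
[10] I3 complete
[11] R3←I3
[13] I4 complete
[14] R7←I4
[15] I5 dispatched to INT
[16] I5 operands ready
[17] I5 complete
[18] R7←I5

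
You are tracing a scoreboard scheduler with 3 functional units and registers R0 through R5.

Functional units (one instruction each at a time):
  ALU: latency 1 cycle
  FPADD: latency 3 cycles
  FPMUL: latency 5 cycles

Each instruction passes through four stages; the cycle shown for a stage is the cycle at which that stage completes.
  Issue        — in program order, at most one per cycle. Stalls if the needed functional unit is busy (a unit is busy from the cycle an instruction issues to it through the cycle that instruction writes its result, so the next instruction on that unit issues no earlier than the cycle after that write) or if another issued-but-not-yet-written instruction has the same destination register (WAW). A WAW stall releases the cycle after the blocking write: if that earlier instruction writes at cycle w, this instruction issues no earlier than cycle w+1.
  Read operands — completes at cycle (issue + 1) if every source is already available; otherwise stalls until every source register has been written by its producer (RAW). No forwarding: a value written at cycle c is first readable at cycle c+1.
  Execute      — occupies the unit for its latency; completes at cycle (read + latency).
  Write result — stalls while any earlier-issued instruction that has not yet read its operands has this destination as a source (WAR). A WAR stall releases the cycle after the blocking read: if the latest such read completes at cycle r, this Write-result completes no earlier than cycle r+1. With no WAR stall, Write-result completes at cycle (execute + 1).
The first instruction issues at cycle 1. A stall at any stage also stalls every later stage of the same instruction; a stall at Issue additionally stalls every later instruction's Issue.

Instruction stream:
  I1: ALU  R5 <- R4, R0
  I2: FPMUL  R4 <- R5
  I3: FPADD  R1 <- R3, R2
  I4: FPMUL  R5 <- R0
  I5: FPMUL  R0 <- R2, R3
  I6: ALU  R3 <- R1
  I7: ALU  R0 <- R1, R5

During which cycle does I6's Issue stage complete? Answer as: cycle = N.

[I1] 1/2/3/4
[I2] 2/5/10/11  (RAW R5: wait I1 write@4)
[I3] 3/4/7/8
[I4] 12/13/18/19  (struct: FPMUL busy until I2 writes@11)
[I5] 20/21/26/27  (struct: FPMUL busy until I4 writes@19)
[I6] 21/22/23/24
[I7] 28/29/30/31  (WAW R0: wait I5 write@27)

cycle = 21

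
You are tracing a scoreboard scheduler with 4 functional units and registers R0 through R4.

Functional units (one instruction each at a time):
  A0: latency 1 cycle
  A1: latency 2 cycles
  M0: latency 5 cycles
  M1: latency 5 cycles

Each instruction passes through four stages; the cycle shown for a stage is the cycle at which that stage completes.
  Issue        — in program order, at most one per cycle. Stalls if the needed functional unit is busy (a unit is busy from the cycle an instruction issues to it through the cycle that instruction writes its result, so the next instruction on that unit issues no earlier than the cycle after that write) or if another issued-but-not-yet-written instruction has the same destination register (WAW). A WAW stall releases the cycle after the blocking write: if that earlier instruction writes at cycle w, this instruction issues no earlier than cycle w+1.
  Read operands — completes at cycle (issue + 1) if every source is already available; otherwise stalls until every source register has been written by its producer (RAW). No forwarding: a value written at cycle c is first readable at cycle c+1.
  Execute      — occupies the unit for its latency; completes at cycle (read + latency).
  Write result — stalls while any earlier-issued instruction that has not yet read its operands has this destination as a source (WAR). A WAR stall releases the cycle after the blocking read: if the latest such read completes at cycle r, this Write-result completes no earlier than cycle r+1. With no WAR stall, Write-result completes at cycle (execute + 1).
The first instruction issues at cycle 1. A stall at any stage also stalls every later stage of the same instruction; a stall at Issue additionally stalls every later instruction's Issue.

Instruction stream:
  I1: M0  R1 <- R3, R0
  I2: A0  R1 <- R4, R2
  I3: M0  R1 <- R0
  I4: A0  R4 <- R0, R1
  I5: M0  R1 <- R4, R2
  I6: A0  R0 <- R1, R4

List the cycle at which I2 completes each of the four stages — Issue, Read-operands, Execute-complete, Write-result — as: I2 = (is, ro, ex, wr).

I2 = (9, 10, 11, 12)

cycle 1: issue I1 (M0)
cycle 2: I1 read-ops
cycle 7: I1 finished on M0
cycle 8: I1→R1
cycle 9: issue I2 (A0)
cycle 10: I2 read-ops
cycle 11: I2 finished on A0
cycle 12: I2→R1
cycle 13: issue I3 (M0)
cycle 14: I3 read-ops, issue I4 (A0)
cycle 19: I3 finished on M0
cycle 20: I3→R1
cycle 21: I4 read-ops, issue I5 (M0)
cycle 22: I4 finished on A0
cycle 23: I4→R4
cycle 24: I5 read-ops, issue I6 (A0)
cycle 29: I5 finished on M0
cycle 30: I5→R1
cycle 31: I6 read-ops
cycle 32: I6 finished on A0
cycle 33: I6→R0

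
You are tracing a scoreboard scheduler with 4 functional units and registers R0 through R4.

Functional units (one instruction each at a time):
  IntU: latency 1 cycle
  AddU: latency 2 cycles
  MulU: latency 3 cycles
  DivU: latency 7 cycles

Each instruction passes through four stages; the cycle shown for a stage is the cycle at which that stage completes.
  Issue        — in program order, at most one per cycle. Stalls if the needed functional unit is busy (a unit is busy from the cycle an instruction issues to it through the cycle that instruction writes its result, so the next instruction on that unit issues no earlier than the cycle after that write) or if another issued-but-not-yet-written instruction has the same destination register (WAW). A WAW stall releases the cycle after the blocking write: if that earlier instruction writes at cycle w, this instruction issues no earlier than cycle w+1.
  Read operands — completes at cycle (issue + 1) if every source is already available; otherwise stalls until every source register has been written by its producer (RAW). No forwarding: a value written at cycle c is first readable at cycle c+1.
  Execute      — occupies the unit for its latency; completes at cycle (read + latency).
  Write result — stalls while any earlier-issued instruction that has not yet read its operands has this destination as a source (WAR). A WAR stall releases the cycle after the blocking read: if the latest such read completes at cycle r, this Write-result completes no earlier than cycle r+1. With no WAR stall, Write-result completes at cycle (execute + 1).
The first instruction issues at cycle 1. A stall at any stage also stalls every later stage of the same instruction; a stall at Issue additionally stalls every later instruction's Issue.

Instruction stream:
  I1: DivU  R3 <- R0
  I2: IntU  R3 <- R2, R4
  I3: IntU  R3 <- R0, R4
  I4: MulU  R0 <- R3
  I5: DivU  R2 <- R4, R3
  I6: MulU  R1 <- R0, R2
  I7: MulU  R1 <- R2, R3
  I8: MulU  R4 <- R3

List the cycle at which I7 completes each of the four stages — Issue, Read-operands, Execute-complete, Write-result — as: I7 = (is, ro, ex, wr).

I1 -> (1, 2, 9, 10)
I2 -> (11, 12, 13, 14)  // WAW R3: wait I1 write@10
I3 -> (15, 16, 17, 18)  // struct: IntU busy until I2 writes@14
I4 -> (16, 19, 22, 23)  // RAW R3: wait I3 write@18
I5 -> (17, 19, 26, 27)  // RAW R3: wait I3 write@18
I6 -> (24, 28, 31, 32)  // struct: MulU busy until I4 writes@23, RAW R2: wait I5 write@27
I7 -> (33, 34, 37, 38)  // struct: MulU busy until I6 writes@32
I8 -> (39, 40, 43, 44)  // struct: MulU busy until I7 writes@38

I7 = (33, 34, 37, 38)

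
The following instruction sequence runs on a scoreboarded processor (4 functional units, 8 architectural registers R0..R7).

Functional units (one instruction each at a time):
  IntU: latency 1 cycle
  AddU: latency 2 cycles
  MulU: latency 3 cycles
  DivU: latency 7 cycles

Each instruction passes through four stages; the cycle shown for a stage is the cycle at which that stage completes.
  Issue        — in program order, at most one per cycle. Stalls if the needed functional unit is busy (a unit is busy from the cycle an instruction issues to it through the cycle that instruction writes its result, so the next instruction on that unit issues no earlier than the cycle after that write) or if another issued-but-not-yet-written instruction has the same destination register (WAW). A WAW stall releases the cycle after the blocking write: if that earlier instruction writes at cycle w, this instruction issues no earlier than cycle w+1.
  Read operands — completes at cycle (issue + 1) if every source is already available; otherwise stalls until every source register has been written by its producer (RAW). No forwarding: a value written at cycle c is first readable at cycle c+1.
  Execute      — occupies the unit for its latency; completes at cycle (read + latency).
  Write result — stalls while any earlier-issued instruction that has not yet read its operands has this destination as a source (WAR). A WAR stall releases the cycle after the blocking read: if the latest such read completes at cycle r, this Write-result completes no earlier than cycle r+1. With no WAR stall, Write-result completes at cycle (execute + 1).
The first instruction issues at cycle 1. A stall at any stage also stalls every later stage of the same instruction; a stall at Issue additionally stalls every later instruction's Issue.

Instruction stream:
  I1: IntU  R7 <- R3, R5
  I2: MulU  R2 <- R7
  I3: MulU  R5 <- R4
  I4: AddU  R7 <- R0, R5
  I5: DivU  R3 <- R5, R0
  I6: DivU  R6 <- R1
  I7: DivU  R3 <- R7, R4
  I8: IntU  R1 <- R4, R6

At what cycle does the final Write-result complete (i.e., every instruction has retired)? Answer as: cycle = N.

cycle = 44

I1 -> (1, 2, 3, 4)
I2 -> (2, 5, 8, 9)  // RAW R7: wait I1 write@4
I3 -> (10, 11, 14, 15)  // struct: MulU busy until I2 writes@9
I4 -> (11, 16, 18, 19)  // RAW R5: wait I3 write@15
I5 -> (12, 16, 23, 24)  // RAW R5: wait I3 write@15
I6 -> (25, 26, 33, 34)  // struct: DivU busy until I5 writes@24
I7 -> (35, 36, 43, 44)  // struct: DivU busy until I6 writes@34
I8 -> (36, 37, 38, 39)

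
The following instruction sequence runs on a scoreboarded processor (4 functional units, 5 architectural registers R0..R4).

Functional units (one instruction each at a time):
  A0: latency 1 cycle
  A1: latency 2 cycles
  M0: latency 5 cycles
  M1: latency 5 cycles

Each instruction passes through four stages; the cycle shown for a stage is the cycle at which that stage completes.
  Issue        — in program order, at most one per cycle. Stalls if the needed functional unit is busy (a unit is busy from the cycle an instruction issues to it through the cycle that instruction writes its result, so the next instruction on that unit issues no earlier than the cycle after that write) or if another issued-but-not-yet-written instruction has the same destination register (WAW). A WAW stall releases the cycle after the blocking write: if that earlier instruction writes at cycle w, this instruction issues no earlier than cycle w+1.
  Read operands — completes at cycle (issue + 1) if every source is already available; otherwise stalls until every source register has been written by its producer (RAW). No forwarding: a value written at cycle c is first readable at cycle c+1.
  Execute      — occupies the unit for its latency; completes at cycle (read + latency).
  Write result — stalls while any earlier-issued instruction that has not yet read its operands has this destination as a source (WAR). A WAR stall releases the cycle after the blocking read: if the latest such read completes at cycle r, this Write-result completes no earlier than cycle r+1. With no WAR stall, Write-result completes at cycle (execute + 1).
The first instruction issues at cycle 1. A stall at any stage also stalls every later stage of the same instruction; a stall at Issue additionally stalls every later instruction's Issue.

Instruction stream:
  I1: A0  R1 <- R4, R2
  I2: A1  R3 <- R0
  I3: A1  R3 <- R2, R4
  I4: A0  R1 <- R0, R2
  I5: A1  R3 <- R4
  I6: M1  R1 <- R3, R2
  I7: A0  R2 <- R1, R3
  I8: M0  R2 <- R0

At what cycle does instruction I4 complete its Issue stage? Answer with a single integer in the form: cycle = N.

cycle = 8

1) issue 1, read 2, done 3, write 4
2) issue 2, read 3, done 5, write 6
3) issue 7, read 8, done 10, write 11  <struct: A1 busy until I2 writes@6>
4) issue 8, read 9, done 10, write 11
5) issue 12, read 13, done 15, write 16  <struct: A1 busy until I3 writes@11>
6) issue 13, read 17, done 22, write 23  <RAW R3: wait I5 write@16>
7) issue 14, read 24, done 25, write 26  <RAW R1: wait I6 write@23>
8) issue 27, read 28, done 33, write 34  <WAW R2: wait I7 write@26>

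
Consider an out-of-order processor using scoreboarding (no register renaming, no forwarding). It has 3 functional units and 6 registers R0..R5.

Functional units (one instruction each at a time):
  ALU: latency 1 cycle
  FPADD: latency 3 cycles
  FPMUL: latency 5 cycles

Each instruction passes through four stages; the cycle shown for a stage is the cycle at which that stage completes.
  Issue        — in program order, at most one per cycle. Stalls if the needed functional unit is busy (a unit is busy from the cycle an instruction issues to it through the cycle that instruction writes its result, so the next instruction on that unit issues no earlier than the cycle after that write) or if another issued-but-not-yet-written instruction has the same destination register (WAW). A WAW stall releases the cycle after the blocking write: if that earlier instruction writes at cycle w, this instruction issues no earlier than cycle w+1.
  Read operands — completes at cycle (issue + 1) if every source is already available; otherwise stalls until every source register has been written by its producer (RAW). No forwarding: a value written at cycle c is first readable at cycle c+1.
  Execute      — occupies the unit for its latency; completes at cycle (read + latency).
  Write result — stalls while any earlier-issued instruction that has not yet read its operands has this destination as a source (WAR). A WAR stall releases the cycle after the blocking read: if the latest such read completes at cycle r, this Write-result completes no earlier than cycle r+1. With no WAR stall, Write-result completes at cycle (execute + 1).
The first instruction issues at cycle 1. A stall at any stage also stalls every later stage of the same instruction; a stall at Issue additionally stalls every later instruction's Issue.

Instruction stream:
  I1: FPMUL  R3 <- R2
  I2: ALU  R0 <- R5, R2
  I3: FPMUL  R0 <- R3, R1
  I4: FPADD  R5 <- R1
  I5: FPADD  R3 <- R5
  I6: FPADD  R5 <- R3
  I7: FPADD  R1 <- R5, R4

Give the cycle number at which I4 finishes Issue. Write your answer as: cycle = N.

cycle = 10

c1: issue I1 (FPMUL)
c2: I1 read-ops, issue I2 (ALU)
c3: I2 read-ops
c4: I2 finished on ALU
c5: I2→R0
c7: I1 finished on FPMUL
c8: I1→R3
c9: issue I3 (FPMUL)
c10: I3 read-ops, issue I4 (FPADD)
c11: I4 read-ops
c14: I4 finished on FPADD
c15: I3 finished on FPMUL, I4→R5
c16: I3→R0, issue I5 (FPADD)
c17: I5 read-ops
c20: I5 finished on FPADD
c21: I5→R3
c22: issue I6 (FPADD)
c23: I6 read-ops
c26: I6 finished on FPADD
c27: I6→R5
c28: issue I7 (FPADD)
c29: I7 read-ops
c32: I7 finished on FPADD
c33: I7→R1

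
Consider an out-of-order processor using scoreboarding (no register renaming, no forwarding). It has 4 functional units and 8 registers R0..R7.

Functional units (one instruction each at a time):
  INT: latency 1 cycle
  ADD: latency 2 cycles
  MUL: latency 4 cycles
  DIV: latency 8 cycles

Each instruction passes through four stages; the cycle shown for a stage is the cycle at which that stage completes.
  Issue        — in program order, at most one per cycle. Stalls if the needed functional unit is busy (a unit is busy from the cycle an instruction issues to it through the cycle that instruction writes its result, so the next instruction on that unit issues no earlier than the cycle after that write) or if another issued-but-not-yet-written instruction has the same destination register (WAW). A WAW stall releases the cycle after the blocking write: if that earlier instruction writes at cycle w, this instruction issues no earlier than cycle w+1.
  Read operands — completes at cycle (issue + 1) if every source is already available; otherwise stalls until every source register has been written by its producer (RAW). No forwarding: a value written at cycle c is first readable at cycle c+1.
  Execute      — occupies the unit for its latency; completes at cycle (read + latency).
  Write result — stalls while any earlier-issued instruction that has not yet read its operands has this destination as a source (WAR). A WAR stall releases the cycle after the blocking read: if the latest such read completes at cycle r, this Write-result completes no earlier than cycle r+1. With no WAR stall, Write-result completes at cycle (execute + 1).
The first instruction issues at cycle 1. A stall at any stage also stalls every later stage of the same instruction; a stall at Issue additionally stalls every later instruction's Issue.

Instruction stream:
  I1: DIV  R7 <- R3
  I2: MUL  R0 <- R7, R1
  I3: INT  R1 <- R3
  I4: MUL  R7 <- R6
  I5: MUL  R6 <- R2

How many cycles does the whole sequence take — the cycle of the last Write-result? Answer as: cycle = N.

I1 -> (1, 2, 10, 11)
I2 -> (2, 12, 16, 17)  // RAW R7: wait I1 write@11
I3 -> (3, 4, 5, 13)  // WAR R1: wait I2 read@12
I4 -> (18, 19, 23, 24)  // struct: MUL busy until I2 writes@17
I5 -> (25, 26, 30, 31)  // struct: MUL busy until I4 writes@24

cycle = 31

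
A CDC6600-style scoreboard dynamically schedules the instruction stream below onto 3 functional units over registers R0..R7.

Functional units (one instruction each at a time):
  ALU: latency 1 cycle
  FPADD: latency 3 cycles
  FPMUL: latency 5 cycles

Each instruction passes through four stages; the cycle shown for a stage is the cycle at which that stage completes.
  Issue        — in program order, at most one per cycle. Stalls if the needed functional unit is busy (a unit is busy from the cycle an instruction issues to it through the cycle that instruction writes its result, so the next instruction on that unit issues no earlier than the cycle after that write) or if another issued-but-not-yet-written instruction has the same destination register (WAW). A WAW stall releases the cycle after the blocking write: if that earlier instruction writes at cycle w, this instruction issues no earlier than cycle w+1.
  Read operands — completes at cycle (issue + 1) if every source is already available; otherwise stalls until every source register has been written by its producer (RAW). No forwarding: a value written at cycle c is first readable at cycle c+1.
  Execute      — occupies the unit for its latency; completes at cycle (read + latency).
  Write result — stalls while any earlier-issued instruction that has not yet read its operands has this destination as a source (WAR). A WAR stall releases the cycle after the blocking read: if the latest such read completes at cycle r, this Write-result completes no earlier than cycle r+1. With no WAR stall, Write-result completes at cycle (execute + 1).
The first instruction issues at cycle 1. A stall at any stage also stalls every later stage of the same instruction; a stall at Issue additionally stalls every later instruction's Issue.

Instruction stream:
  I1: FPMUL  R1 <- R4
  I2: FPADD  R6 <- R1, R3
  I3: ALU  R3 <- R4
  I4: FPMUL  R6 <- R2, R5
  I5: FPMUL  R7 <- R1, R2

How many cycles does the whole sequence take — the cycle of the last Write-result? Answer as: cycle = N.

cycle = 29

cycle 1: issue I1 (FPMUL)
cycle 2: I1 read-ops, issue I2 (FPADD)
cycle 3: issue I3 (ALU)
cycle 4: I3 read-ops
cycle 5: I3 finished on ALU
cycle 7: I1 finished on FPMUL
cycle 8: I1→R1
cycle 9: I2 read-ops
cycle 10: I3→R3
cycle 12: I2 finished on FPADD
cycle 13: I2→R6
cycle 14: issue I4 (FPMUL)
cycle 15: I4 read-ops
cycle 20: I4 finished on FPMUL
cycle 21: I4→R6
cycle 22: issue I5 (FPMUL)
cycle 23: I5 read-ops
cycle 28: I5 finished on FPMUL
cycle 29: I5→R7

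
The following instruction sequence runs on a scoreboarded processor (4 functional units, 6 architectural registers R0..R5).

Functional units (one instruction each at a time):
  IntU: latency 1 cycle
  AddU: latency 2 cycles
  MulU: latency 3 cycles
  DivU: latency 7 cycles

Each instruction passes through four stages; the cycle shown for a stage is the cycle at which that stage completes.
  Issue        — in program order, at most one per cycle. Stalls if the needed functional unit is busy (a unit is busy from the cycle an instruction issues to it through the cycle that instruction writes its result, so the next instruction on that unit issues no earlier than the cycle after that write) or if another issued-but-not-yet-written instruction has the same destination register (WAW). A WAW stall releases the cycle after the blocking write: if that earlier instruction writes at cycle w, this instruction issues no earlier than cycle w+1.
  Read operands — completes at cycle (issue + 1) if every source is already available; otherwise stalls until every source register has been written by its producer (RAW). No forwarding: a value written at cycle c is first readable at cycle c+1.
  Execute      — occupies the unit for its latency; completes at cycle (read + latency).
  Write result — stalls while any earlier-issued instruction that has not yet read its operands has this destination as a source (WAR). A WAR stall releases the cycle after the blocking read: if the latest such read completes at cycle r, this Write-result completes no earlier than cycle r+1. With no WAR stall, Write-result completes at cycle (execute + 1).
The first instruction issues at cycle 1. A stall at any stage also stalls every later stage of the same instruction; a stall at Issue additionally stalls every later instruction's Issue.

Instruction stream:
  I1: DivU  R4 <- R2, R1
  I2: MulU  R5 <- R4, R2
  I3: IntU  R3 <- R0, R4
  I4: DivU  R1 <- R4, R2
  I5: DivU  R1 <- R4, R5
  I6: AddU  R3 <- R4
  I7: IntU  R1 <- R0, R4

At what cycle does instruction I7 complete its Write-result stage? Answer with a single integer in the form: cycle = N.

[1] I1 dispatched to DivU
[2] I1 operands ready · I2 dispatched to MulU
[3] I3 dispatched to IntU
[9] I1 complete
[10] R4←I1
[11] I2 operands ready · I3 operands ready · I4 dispatched to DivU
[12] I3 complete · I4 operands ready
[13] R3←I3
[14] I2 complete
[15] R5←I2
[19] I4 complete
[20] R1←I4
[21] I5 dispatched to DivU
[22] I5 operands ready · I6 dispatched to AddU
[23] I6 operands ready
[25] I6 complete
[26] R3←I6
[29] I5 complete
[30] R1←I5
[31] I7 dispatched to IntU
[32] I7 operands ready
[33] I7 complete
[34] R1←I7

cycle = 34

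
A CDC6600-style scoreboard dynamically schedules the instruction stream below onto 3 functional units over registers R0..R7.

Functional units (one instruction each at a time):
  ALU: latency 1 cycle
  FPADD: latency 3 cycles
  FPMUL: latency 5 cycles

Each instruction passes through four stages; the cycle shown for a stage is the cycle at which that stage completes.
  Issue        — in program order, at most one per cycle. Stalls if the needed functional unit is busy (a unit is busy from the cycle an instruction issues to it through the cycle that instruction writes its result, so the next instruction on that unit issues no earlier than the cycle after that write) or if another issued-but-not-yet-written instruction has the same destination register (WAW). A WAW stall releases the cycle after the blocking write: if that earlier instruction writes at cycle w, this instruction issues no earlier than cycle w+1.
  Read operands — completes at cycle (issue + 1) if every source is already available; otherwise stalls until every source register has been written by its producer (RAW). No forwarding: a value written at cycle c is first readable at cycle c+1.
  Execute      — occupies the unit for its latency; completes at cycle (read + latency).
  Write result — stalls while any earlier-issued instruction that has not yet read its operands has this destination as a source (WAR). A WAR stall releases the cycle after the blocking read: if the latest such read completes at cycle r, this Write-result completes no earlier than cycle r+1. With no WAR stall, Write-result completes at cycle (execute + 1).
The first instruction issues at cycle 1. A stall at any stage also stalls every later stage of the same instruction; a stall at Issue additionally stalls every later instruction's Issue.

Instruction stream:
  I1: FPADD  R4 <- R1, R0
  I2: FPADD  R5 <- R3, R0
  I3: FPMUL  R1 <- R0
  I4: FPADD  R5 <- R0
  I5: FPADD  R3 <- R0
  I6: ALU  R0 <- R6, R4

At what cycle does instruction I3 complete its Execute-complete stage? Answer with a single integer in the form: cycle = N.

cycle = 14

c1: I1 dispatched to FPADD
c2: I1 operands ready
c5: I1 complete
c6: R4←I1
c7: I2 dispatched to FPADD
c8: I2 operands ready | I3 dispatched to FPMUL
c9: I3 operands ready
c11: I2 complete
c12: R5←I2
c13: I4 dispatched to FPADD
c14: I3 complete | I4 operands ready
c15: R1←I3
c17: I4 complete
c18: R5←I4
c19: I5 dispatched to FPADD
c20: I5 operands ready | I6 dispatched to ALU
c21: I6 operands ready
c22: I6 complete
c23: I5 complete | R0←I6
c24: R3←I5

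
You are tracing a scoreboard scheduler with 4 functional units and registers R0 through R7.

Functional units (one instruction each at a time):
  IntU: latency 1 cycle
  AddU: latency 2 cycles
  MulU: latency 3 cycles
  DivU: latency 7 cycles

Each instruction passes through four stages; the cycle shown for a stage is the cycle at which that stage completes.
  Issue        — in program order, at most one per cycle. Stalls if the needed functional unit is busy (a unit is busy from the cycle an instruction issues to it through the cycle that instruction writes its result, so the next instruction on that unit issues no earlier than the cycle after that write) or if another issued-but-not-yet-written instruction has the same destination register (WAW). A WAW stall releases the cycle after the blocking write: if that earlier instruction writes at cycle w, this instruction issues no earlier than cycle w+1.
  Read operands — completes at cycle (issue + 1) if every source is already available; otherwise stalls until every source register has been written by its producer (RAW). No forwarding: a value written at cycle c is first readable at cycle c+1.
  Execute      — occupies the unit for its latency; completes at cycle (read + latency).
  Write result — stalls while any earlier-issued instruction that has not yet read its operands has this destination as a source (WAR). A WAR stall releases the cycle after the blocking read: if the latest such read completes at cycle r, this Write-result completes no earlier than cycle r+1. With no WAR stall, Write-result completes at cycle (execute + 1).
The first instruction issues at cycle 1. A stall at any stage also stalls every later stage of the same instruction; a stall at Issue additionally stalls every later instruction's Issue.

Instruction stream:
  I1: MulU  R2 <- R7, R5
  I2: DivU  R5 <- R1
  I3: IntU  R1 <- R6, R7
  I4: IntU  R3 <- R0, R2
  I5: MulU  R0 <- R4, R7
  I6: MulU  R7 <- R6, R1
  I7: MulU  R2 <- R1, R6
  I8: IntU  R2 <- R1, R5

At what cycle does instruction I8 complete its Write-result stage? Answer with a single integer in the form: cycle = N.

cycle = 29

  I1 | 1 | 2 | 5 | 6
  I2 | 2 | 3 | 10 | 11
  I3 | 3 | 4 | 5 | 6
  I4 | 7 | 8 | 9 | 10   struct: IntU busy until I3 writes@6
  I5 | 8 | 9 | 12 | 13
  I6 | 14 | 15 | 18 | 19   struct: MulU busy until I5 writes@13
  I7 | 20 | 21 | 24 | 25   struct: MulU busy until I6 writes@19
  I8 | 26 | 27 | 28 | 29   WAW R2: wait I7 write@25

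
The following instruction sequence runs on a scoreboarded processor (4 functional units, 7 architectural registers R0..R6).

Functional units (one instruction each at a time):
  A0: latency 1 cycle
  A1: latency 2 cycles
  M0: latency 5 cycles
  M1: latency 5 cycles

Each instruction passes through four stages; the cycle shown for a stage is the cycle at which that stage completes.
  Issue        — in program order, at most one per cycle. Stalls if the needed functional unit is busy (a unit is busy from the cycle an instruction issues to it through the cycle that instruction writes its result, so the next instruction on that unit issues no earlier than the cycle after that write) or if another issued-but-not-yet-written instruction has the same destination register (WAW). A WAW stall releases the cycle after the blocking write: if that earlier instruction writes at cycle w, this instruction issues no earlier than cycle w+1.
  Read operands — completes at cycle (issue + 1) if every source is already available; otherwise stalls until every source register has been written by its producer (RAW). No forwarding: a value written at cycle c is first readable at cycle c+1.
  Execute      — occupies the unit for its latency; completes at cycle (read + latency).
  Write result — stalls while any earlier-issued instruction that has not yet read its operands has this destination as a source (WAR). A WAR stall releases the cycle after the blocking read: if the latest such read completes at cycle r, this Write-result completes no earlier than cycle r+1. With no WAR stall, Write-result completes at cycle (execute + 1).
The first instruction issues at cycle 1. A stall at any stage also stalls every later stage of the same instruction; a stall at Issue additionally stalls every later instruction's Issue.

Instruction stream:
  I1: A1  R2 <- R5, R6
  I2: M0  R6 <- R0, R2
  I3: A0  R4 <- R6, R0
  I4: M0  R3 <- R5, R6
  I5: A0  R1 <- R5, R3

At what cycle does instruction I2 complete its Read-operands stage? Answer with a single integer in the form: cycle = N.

cycle = 6

1) issue 1, read 2, done 4, write 5
2) issue 2, read 6, done 11, write 12  <RAW R2: wait I1 write@5>
3) issue 3, read 13, done 14, write 15  <RAW R6: wait I2 write@12>
4) issue 13, read 14, done 19, write 20  <struct: M0 busy until I2 writes@12>
5) issue 16, read 21, done 22, write 23  <struct: A0 busy until I3 writes@15 / RAW R3: wait I4 write@20>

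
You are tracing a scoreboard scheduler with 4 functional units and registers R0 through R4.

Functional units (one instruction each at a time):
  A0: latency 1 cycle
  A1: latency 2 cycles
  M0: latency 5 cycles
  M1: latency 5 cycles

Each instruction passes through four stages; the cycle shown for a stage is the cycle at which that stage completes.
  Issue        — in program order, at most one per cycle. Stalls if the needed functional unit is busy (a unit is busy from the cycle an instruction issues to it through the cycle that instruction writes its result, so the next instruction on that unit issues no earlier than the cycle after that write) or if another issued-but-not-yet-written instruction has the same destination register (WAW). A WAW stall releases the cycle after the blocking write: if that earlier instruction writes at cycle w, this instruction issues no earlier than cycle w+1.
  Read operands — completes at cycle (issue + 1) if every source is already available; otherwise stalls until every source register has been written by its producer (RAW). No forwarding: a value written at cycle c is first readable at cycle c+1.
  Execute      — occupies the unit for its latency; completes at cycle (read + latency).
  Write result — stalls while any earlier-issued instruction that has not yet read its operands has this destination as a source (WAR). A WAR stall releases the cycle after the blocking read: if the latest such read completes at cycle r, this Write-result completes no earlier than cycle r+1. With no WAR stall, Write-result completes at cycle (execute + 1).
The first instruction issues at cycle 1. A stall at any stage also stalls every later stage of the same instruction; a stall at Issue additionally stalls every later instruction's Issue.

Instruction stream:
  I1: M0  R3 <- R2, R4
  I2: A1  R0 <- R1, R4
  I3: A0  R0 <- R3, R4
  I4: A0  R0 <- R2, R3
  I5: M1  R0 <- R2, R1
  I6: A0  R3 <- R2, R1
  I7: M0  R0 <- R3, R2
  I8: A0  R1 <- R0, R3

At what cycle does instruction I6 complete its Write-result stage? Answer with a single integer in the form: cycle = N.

  I1 | 1 | 2 | 7 | 8
  I2 | 2 | 3 | 5 | 6
  I3 | 7 | 9 | 10 | 11   WAW R0: wait I2 write@6 · RAW R3: wait I1 write@8
  I4 | 12 | 13 | 14 | 15   struct: A0 busy until I3 writes@11
  I5 | 16 | 17 | 22 | 23   WAW R0: wait I4 write@15
  I6 | 17 | 18 | 19 | 20
  I7 | 24 | 25 | 30 | 31   WAW R0: wait I5 write@23
  I8 | 25 | 32 | 33 | 34   RAW R0: wait I7 write@31

cycle = 20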